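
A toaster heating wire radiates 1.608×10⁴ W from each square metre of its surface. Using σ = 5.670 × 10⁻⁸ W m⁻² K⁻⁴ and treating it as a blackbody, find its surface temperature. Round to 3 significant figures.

I = σT⁴, so T = (I/σ)^(1/4) = (1.608×10⁴/(5.670×10⁻⁸))^(1/4) = 730 K.

T ≈ 730 K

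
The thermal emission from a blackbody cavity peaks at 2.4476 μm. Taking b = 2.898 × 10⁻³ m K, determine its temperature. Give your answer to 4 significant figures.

Wien's law gives T = b/λ_max = (2.898×10⁻³ m·K)/(2.4476×10⁻⁶ m) = 1184 K.

T ≈ 1184 K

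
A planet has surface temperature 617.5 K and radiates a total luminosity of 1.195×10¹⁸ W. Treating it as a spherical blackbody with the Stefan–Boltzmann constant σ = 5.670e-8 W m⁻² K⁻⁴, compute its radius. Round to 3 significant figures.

R ≈ 3.40×10⁶ m

L = 4πR²σT⁴ ⇒ R = √(L/(4πσT⁴)).
σT⁴ = 8243.87 W/m², so R = √(1.195×10¹⁸/(4π×8243.87)) = 3.40×10⁶ m.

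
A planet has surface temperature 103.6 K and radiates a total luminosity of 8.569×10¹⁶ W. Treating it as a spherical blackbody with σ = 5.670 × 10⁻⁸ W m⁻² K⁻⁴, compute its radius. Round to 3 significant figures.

R ≈ 3.23×10⁷ m

L = 4πR²σT⁴ ⇒ R = √(L/(4πσT⁴)).
σT⁴ = 6.53164 W/m², so R = √(8.569×10¹⁶/(4π×6.53164)) = 3.23×10⁷ m.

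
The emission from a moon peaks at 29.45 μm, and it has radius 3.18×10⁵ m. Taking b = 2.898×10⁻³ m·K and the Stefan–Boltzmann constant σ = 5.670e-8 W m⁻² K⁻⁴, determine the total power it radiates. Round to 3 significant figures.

P ≈ 6.76×10¹² W

Wien's law: T = b/λ_max = 2.898×10⁻³/2.945×10⁻⁵ = 98.4041 K.
Surface area A = 4πR² = 4π(3.18×10⁵ m)² = 1.27076×10¹² m².
Then P = σAT⁴ = 5.670×10⁻⁸×1.27076×10¹²×(98.4041)⁴ = 6.76×10¹² W.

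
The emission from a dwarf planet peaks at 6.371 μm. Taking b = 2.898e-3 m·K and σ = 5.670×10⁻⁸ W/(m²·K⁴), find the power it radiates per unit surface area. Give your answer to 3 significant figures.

I ≈ 2.43×10³ W/m²

Wien's law: T = b/λ_max = 2.898×10⁻³/6.371×10⁻⁶ = 454.874 K.
Then I = σT⁴ = 5.670×10⁻⁸×(454.874)⁴ = 2.43×10³ W/m².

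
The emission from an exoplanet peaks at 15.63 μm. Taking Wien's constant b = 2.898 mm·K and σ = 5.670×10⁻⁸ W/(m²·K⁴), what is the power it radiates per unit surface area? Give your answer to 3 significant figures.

I ≈ 67.0 W/m²

Wien's law: T = b/λ_max = 2.898×10⁻³/1.563×10⁻⁵ = 185.413 K.
Then I = σT⁴ = 5.670×10⁻⁸×(185.413)⁴ = 67.0 W/m².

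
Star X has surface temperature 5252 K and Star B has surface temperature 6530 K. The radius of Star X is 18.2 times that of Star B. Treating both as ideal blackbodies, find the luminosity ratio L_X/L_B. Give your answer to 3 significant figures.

L_X/L_B ≈ 139

L ∝ R²T⁴, so L_X/L_B = (R_X/R_B)²(T_X/T_B)⁴ = (18.2)² × (5252/6530)⁴ = 331.24 × 0.418452 = 139.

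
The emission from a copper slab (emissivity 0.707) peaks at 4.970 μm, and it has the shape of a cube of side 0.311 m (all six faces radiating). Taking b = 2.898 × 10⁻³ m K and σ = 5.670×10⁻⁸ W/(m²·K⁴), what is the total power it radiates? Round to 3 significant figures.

P ≈ 2.69×10³ W

Wien's law: T = b/λ_max = 2.898×10⁻³/4.970×10⁻⁶ = 583.099 K.
Area A = 6s² = 6×(0.311 m)² = 0.580326 m².
Then P = εσAT⁴ = 0.707×5.670×10⁻⁸×0.580326×(583.099)⁴ = 2.69×10³ W.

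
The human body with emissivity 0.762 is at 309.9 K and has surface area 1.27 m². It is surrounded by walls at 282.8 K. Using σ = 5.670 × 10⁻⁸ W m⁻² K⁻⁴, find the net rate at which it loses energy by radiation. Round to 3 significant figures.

Net loss ≈ 155 W

Area A = 1.27 m².
Net radiated power P_net = εσA(T⁴ − T₀⁴) = 0.762×5.670×10⁻⁸×1.27×(309.9⁴ − 282.8⁴).
T⁴ − T₀⁴ = 9.22330×10⁹ − 6.39613×10⁹ = 2.82717×10⁹ K⁴, so P_net = 155 W.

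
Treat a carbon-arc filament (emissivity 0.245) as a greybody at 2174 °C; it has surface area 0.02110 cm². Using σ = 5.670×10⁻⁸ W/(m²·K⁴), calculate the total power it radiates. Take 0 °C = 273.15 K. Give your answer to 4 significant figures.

T = 2174 °C + 273.15 = 2447.15 K.
Area A = 0.02110 cm² = 2.110×10⁻⁶ m².
P = εσAT⁴ = 0.245 × 5.670×10⁻⁸ × 2.110×10⁻⁶ × (2447.15)⁴ = 1.051 W.

P ≈ 1.051 W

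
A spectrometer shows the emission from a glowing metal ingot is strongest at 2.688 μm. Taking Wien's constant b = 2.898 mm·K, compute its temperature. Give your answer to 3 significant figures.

T ≈ 1.08×10³ K

Wien's law gives T = b/λ_max = (2.898×10⁻³ m·K)/(2.688×10⁻⁶ m) = 1.08×10³ K.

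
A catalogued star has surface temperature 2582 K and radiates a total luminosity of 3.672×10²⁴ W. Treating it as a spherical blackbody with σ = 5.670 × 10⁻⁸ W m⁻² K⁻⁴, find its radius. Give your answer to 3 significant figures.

R ≈ 3.41×10⁸ m

L = 4πR²σT⁴ ⇒ R = √(L/(4πσT⁴)).
σT⁴ = 2.52004×10⁶ W/m², so R = √(3.672×10²⁴/(4π×2.52004×10⁶)) = 3.41×10⁸ m.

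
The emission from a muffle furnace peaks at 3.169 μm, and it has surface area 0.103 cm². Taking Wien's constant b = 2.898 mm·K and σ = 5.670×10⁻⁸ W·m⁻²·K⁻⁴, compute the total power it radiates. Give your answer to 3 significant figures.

P ≈ 0.408 W

Wien's law: T = b/λ_max = 2.898×10⁻³/3.169×10⁻⁶ = 914.484 K.
Area A = 0.103 cm² = 1.03×10⁻⁵ m².
Then P = σAT⁴ = 5.670×10⁻⁸×1.03×10⁻⁵×(914.484)⁴ = 0.408 W.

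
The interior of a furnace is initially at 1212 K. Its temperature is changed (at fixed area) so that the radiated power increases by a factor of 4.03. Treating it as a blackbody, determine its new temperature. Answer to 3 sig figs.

P ∝ T⁴, so T₂/T₁ = (P₂/P₁)^(1/4) = (4.03)^(1/4) = 1.41686.
T₂ = 1212 × 1.41686 = 1.72×10³ K.

T₂ ≈ 1.72×10³ K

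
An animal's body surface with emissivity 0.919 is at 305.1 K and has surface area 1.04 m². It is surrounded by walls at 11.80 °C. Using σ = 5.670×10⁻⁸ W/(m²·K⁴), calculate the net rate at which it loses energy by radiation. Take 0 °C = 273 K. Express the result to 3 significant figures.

Surroundings: T = 11.80 °C + 273 = 284.80 K.
Area A = 1.04 m².
Net radiated power P_net = εσA(T⁴ − T₀⁴) = 0.919×5.670×10⁻⁸×1.04×(305.1⁴ − 284.80⁴).
T⁴ − T₀⁴ = 8.66501×10⁹ − 6.57900×10⁹ = 2.08601×10⁹ K⁴, so P_net = 113 W.

Net loss ≈ 113 W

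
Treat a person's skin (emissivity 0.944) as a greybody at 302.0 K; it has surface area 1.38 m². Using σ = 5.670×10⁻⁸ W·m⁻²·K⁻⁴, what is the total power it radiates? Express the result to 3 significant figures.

Area A = 1.38 m².
P = εσAT⁴ = 0.944 × 5.670×10⁻⁸ × 1.38 × (302.0)⁴ = 614 W.

P ≈ 614 W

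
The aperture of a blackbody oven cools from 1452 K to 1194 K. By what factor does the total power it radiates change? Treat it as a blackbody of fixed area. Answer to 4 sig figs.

P₂/P₁ ≈ 0.4572

P ∝ T⁴, so P₂/P₁ = (T₂/T₁)⁴ = (1194/1452)⁴ = (0.822314)⁴ = 0.4572.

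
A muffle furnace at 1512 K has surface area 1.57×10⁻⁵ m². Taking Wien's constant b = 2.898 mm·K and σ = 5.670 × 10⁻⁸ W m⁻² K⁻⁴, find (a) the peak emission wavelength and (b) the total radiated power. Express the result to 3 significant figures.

λ_max ≈ 1.92 μm; P ≈ 4.65 W

(a) λ_max = b/T = 2.898×10⁻³/1512 = 1.917×10⁻⁶ m = 1.92 μm.
Area A = 1.57×10⁻⁵ m².
(b) P = σAT⁴ = 5.670×10⁻⁸×1.57×10⁻⁵×(1512)⁴ = 4.65 W.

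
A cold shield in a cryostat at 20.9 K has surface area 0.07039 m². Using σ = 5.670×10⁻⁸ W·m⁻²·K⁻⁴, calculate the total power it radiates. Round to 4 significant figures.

P ≈ 7.615×10⁻⁴ W

Area A = 0.07039 m².
P = σAT⁴ = 5.670×10⁻⁸ × 0.07039 × (20.9)⁴ = 7.615×10⁻⁴ W.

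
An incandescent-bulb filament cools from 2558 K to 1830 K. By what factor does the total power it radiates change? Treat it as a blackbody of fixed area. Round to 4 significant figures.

P₂/P₁ ≈ 0.2619

P ∝ T⁴, so P₂/P₁ = (T₂/T₁)⁴ = (1830/2558)⁴ = (0.715403)⁴ = 0.2619.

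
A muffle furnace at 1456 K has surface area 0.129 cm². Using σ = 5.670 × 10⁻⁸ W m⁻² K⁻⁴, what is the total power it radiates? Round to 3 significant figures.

Area A = 0.129 cm² = 1.29×10⁻⁵ m².
P = σAT⁴ = 5.670×10⁻⁸ × 1.29×10⁻⁵ × (1456)⁴ = 3.29 W.

P ≈ 3.29 W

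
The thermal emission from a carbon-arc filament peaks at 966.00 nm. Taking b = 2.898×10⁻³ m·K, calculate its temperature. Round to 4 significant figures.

T ≈ 3000 K

Wien's law gives T = b/λ_max = (2.898×10⁻³ m·K)/(9.6600×10⁻⁷ m) = 3000 K.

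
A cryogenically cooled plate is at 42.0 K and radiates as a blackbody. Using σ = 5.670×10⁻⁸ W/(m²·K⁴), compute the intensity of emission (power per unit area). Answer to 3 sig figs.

Stefan–Boltzmann: I = σT⁴ = 5.670×10⁻⁸ × (42.0)⁴ = 0.176 W/m².

I ≈ 0.176 W/m²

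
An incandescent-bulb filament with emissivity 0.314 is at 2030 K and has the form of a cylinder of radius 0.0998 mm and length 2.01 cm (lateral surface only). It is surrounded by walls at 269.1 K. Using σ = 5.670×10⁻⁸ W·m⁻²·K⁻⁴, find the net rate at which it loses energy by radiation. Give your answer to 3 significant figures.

Lateral area A = 2πrL = 2π×9.98×10⁻⁵×0.0201 = 1.26039×10⁻⁵ m².
Net radiated power P_net = εσA(T⁴ − T₀⁴) = 0.314×5.670×10⁻⁸×1.26039×10⁻⁵×(2030⁴ − 269.1⁴).
T⁴ − T₀⁴ = 1.69818×10¹³ − 5.24390×10⁹ = 1.69766×10¹³ K⁴, so P_net = 3.81 W.

Net loss ≈ 3.81 W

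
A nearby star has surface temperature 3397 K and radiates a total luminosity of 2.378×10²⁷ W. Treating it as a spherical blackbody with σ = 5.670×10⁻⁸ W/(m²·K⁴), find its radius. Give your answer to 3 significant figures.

L = 4πR²σT⁴ ⇒ R = √(L/(4πσT⁴)).
σT⁴ = 7.55032×10⁶ W/m², so R = √(2.378×10²⁷/(4π×7.55032×10⁶)) = 5.01×10⁹ m.

R ≈ 5.01×10⁹ m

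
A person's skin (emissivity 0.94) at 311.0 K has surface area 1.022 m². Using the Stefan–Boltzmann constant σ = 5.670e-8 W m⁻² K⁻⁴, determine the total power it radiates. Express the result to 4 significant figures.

P ≈ 509.6 W

Area A = 1.022 m².
P = εσAT⁴ = 0.94 × 5.670×10⁻⁸ × 1.022 × (311.0)⁴ = 509.6 W.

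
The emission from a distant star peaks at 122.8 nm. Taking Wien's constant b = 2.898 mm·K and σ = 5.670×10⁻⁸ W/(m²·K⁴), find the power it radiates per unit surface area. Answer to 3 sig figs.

I ≈ 1.76×10¹⁰ W/m²

Wien's law: T = b/λ_max = 2.898×10⁻³/1.228×10⁻⁷ = 23599.3 K.
Then I = σT⁴ = 5.670×10⁻⁸×(23599.3)⁴ = 1.76×10¹⁰ W/m².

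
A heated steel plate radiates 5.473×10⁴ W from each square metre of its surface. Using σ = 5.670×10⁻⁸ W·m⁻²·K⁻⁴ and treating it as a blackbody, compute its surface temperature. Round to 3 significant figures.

T ≈ 991 K

I = σT⁴, so T = (I/σ)^(1/4) = (5.473×10⁴/(5.670×10⁻⁸))^(1/4) = 991 K.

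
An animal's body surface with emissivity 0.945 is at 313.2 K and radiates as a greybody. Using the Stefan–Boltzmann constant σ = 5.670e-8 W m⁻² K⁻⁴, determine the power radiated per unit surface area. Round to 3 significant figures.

I ≈ 516 W/m²

Stefan–Boltzmann: I = εσT⁴ = 0.945 × 5.670×10⁻⁸ × (313.2)⁴ = 516 W/m².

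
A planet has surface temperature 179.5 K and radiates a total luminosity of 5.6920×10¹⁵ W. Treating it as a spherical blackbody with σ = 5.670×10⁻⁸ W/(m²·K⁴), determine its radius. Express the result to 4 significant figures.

L = 4πR²σT⁴ ⇒ R = √(L/(4πσT⁴)).
σT⁴ = 58.8628 W/m², so R = √(5.6920×10¹⁵/(4π×58.8628)) = 2.774×10⁶ m.

R ≈ 2.774×10⁶ m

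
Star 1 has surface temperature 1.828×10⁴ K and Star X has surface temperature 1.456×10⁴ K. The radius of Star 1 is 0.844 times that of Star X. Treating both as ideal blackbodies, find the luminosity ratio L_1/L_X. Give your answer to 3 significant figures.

L ∝ R²T⁴, so L_1/L_X = (R_1/R_X)²(T_1/T_X)⁴ = (0.844)² × (1.828×10⁴/1.456×10⁴)⁴ = 0.712336 × 2.48462 = 1.77.

L_1/L_X ≈ 1.77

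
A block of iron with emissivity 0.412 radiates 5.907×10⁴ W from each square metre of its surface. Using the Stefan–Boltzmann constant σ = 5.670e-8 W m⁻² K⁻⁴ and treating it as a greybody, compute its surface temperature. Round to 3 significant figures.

I = εσT⁴, so T = (I/εσ)^(1/4) = (5.907×10⁴/(0.412×5.670×10⁻⁸))^(1/4) = 1.26×10³ K.

T ≈ 1.26×10³ K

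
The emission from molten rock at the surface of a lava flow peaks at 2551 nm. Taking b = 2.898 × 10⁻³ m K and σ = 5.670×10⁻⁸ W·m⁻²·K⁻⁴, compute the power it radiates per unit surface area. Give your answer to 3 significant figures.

I ≈ 9.44×10⁴ W/m²

Wien's law: T = b/λ_max = 2.898×10⁻³/2.551×10⁻⁶ = 1136.03 K.
Then I = σT⁴ = 5.670×10⁻⁸×(1136.03)⁴ = 9.44×10⁴ W/m².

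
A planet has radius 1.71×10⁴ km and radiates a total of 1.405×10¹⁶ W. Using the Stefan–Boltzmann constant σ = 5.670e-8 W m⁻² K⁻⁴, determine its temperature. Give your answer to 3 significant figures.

Surface area A = 4πR² = 4π(1.71×10⁷ m)² = 3.67453×10¹⁵ m².
P = σAT⁴ ⇒ T = (P/(σA))^(1/4) = (1.405×10¹⁶/(5.670×10⁻⁸×3.67453×10¹⁵))^(1/4) = 90.6 K.

T ≈ 90.6 K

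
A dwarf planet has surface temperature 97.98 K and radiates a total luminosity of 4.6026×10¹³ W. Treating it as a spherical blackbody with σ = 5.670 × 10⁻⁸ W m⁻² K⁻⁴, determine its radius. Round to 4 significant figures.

L = 4πR²σT⁴ ⇒ R = √(L/(4πσT⁴)).
σT⁴ = 5.22556 W/m², so R = √(4.6026×10¹³/(4π×5.22556)) = 8.372×10⁵ m.

R ≈ 8.372×10⁵ m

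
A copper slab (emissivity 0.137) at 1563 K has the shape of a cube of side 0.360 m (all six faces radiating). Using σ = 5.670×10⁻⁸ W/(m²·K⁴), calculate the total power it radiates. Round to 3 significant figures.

Area A = 6s² = 6×(0.360 m)² = 0.7776 m².
P = εσAT⁴ = 0.137 × 5.670×10⁻⁸ × 0.7776 × (1563)⁴ = 3.60×10⁴ W.

P ≈ 3.60×10⁴ W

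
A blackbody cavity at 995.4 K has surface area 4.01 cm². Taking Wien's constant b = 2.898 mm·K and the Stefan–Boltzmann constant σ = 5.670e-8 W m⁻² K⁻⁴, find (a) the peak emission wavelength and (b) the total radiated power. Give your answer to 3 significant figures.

λ_max ≈ 2.91×10³ nm; P ≈ 22.3 W

(a) λ_max = b/T = 2.898×10⁻³/995.4 = 2.911×10⁻⁶ m = 2.91×10³ nm.
Area A = 4.01 cm² = 4.01×10⁻⁴ m².
(b) P = σAT⁴ = 5.670×10⁻⁸×4.01×10⁻⁴×(995.4)⁴ = 22.3 W.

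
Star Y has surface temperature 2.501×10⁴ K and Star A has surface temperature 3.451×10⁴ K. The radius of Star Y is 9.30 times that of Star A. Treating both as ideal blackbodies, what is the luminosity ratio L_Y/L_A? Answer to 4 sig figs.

L ∝ R²T⁴, so L_Y/L_A = (R_Y/R_A)²(T_Y/T_A)⁴ = (9.30)² × (2.501×10⁴/3.451×10⁴)⁴ = 86.49 × 0.275851 = 23.86.

L_Y/L_A ≈ 23.86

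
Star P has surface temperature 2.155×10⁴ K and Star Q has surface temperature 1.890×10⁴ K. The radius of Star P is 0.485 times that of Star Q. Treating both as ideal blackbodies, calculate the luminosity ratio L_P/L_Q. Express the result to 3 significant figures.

L_P/L_Q ≈ 0.398

L ∝ R²T⁴, so L_P/L_Q = (R_P/R_Q)²(T_P/T_Q)⁴ = (0.485)² × (2.155×10⁴/1.890×10⁴)⁴ = 0.235225 × 1.69021 = 0.398.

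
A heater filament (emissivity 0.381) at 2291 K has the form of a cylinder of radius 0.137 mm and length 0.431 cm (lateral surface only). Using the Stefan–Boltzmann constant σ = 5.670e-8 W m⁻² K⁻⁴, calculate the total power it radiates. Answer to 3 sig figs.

Lateral area A = 2πrL = 2π×1.37×10⁻⁴×4.31×10⁻³ = 3.71003×10⁻⁶ m².
P = εσAT⁴ = 0.381 × 5.670×10⁻⁸ × 3.71003×10⁻⁶ × (2291)⁴ = 2.21 W.

P ≈ 2.21 W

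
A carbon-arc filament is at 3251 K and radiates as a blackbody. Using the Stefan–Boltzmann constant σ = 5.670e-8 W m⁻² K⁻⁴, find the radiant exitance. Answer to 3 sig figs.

I ≈ 6.33×10⁶ W/m²

Stefan–Boltzmann: I = σT⁴ = 5.670×10⁻⁸ × (3251)⁴ = 6.33×10⁶ W/m².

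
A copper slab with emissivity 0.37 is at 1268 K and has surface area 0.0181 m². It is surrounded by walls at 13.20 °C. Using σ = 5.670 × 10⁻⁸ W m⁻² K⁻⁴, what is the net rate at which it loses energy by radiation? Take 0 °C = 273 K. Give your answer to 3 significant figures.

Surroundings: T = 13.20 °C + 273 = 286.20 K.
Area A = 0.0181 m².
Net radiated power P_net = εσA(T⁴ − T₀⁴) = 0.37×5.670×10⁻⁸×0.0181×(1268⁴ − 286.20⁴).
T⁴ − T₀⁴ = 2.58510×10¹² − 6.70932×10⁹ = 2.57839×10¹² K⁴, so P_net = 979 W.

Net loss ≈ 979 W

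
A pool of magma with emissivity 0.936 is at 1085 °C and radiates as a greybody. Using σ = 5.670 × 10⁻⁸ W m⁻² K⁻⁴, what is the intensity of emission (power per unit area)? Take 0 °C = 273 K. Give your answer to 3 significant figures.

I ≈ 1.80×10⁵ W/m²

T = 1085 °C + 273 = 1358 K.
Stefan–Boltzmann: I = εσT⁴ = 0.936 × 5.670×10⁻⁸ × (1358)⁴ = 1.80×10⁵ W/m².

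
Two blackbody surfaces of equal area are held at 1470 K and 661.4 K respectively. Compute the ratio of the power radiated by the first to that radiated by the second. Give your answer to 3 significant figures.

P₁/P₂ ≈ 24.4

With equal areas, P₁/P₂ = (T₁/T₂)⁴ = (1470/661.4)⁴ = 24.4.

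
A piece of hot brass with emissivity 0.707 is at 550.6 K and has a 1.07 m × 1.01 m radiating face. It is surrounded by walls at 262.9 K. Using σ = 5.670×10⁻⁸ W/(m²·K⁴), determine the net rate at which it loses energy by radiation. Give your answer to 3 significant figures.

Area A = 1.07 × 1.01 = 1.0807 m².
Net radiated power P_net = εσA(T⁴ − T₀⁴) = 0.707×5.670×10⁻⁸×1.0807×(550.6⁴ − 262.9⁴).
T⁴ − T₀⁴ = 9.19062×10¹⁰ − 4.77708×10⁹ = 8.71291×10¹⁰ K⁴, so P_net = 3.77×10³ W.

Net loss ≈ 3.77×10³ W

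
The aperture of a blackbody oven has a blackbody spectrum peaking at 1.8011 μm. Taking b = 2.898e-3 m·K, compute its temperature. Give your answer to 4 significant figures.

Wien's law gives T = b/λ_max = (2.898×10⁻³ m·K)/(1.8011×10⁻⁶ m) = 1609 K.

T ≈ 1609 K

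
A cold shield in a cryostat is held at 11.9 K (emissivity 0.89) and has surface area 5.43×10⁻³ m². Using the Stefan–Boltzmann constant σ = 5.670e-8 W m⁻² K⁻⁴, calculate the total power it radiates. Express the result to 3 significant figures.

Area A = 5.43×10⁻³ m².
P = εσAT⁴ = 0.89 × 5.670×10⁻⁸ × 5.43×10⁻³ × (11.9)⁴ = 5.49×10⁻⁶ W.

P ≈ 5.49×10⁻⁶ W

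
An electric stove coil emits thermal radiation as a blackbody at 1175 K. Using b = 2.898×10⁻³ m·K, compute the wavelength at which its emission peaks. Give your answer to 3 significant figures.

Wien's displacement law: λ_max = b/T = (2.898×10⁻³ m·K)/(1175 K) = 2.466×10⁻⁶ m.
That is 2.47×10³ nm, in the infrared range.

λ_max ≈ 2.47×10³ nm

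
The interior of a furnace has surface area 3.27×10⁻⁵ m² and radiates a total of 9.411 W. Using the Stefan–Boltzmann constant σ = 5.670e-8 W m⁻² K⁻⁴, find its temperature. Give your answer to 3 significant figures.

Area A = 3.27×10⁻⁵ m².
P = σAT⁴ ⇒ T = (P/(σA))^(1/4) = (9.411/(5.670×10⁻⁸×3.27×10⁻⁵))^(1/4) = 1.50×10³ K.

T ≈ 1.50×10³ K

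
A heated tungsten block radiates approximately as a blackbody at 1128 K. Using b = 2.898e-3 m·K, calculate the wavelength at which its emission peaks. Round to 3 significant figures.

λ_max ≈ 2.57×10³ nm

Wien's displacement law: λ_max = b/T = (2.898×10⁻³ m·K)/(1128 K) = 2.569×10⁻⁶ m.
That is 2.57×10³ nm, in the infrared range.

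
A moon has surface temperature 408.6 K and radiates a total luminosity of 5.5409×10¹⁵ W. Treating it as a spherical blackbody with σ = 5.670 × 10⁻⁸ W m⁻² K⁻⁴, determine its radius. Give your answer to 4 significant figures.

R ≈ 5.282×10⁵ m

L = 4πR²σT⁴ ⇒ R = √(L/(4πσT⁴)).
σT⁴ = 1580.43 W/m², so R = √(5.5409×10¹⁵/(4π×1580.43)) = 5.282×10⁵ m.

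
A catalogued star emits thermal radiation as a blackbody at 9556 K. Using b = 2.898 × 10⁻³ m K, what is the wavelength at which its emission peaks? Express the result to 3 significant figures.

Wien's displacement law: λ_max = b/T = (2.898×10⁻³ m·K)/(9556 K) = 3.033×10⁻⁷ m.
That is 303 nm, in the ultraviolet range.

λ_max ≈ 303 nm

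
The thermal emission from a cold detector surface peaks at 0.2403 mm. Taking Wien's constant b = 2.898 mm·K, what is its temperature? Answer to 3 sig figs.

Wien's law gives T = b/λ_max = (2.898×10⁻³ m·K)/(2.403×10⁻⁴ m) = 12.1 K.

T ≈ 12.1 K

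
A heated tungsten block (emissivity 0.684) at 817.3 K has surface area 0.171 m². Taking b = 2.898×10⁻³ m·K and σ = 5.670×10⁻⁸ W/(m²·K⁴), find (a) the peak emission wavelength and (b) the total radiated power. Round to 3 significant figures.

(a) λ_max = b/T = 2.898×10⁻³/817.3 = 3.546×10⁻⁶ m = 3.55 μm.
Area A = 0.171 m².
(b) P = εσAT⁴ = 0.684×5.670×10⁻⁸×0.171×(817.3)⁴ = 2.96×10³ W.

λ_max ≈ 3.55 μm; P ≈ 2.96×10³ W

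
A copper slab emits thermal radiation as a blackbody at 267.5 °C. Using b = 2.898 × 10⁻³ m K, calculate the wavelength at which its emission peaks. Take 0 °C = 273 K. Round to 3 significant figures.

T = 267.5 °C + 273 = 540.5 K.
Wien's displacement law: λ_max = b/T = (2.898×10⁻³ m·K)/(540.5 K) = 5.362×10⁻⁶ m.
That is 5.36 μm, in the infrared range.

λ_max ≈ 5.36 μm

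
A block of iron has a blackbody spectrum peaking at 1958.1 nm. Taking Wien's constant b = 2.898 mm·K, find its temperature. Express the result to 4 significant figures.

T ≈ 1480 K

Wien's law gives T = b/λ_max = (2.898×10⁻³ m·K)/(1.9581×10⁻⁶ m) = 1480 K.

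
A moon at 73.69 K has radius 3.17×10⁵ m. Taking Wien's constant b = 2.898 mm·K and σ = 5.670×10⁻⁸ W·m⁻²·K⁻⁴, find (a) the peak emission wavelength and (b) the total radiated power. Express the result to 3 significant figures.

(a) λ_max = b/T = 2.898×10⁻³/73.69 = 3.933×10⁻⁵ m = 39.3 μm.
Surface area A = 4πR² = 4π(3.17×10⁵ m)² = 1.26278×10¹² m².
(b) P = σAT⁴ = 5.670×10⁻⁸×1.26278×10¹²×(73.69)⁴ = 2.11×10¹² W.

λ_max ≈ 39.3 μm; P ≈ 2.11×10¹² W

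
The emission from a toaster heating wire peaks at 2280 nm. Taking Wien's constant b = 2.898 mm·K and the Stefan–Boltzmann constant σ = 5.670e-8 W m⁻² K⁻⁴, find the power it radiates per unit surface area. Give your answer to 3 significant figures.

Wien's law: T = b/λ_max = 2.898×10⁻³/2.280×10⁻⁶ = 1271.05 K.
Then I = σT⁴ = 5.670×10⁻⁸×(1271.05)⁴ = 1.48×10⁵ W/m².

I ≈ 1.48×10⁵ W/m²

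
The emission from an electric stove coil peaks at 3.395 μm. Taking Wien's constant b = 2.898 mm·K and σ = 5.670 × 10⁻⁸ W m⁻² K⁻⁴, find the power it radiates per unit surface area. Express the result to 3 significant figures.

Wien's law: T = b/λ_max = 2.898×10⁻³/3.395×10⁻⁶ = 853.608 K.
Then I = σT⁴ = 5.670×10⁻⁸×(853.608)⁴ = 3.01×10⁴ W/m².

I ≈ 3.01×10⁴ W/m²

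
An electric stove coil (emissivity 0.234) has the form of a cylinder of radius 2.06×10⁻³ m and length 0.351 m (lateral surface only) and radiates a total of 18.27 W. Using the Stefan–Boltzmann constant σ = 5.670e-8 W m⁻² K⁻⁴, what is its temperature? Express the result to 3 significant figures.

Lateral area A = 2πrL = 2π×2.06×10⁻³×0.351 = 4.54312×10⁻³ m².
P = εσAT⁴ ⇒ T = (P/(εσA))^(1/4) = (18.27/(0.234×5.670×10⁻⁸×4.54312×10⁻³))^(1/4) = 742 K.

T ≈ 742 K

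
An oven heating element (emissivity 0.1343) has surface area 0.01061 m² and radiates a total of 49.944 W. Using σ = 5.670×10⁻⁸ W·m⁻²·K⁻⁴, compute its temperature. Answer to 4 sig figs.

T ≈ 886.7 K

Area A = 0.01061 m².
P = εσAT⁴ ⇒ T = (P/(εσA))^(1/4) = (49.944/(0.1343×5.670×10⁻⁸×0.01061))^(1/4) = 886.7 K.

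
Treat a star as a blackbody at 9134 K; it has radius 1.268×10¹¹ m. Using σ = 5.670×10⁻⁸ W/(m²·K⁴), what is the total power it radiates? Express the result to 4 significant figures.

P ≈ 7.974×10³¹ W

Surface area A = 4πR² = 4π(1.268×10¹¹ m)² = 2.02045×10²³ m².
P = σAT⁴ = 5.670×10⁻⁸ × 2.02045×10²³ × (9134)⁴ = 7.974×10³¹ W.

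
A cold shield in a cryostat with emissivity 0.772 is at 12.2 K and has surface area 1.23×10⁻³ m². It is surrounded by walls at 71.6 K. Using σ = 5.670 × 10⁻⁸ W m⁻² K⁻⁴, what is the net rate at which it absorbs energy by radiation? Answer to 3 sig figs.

Area A = 1.23×10⁻³ m².
Net radiated power P_net = εσA(T⁴ − T₀⁴) = 0.772×5.670×10⁻⁸×1.23×10⁻³×(12.2⁴ − 71.6⁴).
T⁴ − T₀⁴ = 22153.3 − 2.62816×10⁷ = -2.62594×10⁷ K⁴, so P_net = -1.41×10⁻³ W — negative, meaning a net gain of 1.41×10⁻³ W.

Net gain ≈ 1.41×10⁻³ W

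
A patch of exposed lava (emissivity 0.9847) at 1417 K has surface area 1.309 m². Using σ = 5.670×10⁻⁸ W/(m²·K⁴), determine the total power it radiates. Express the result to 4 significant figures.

P ≈ 2.946×10⁵ W

Area A = 1.309 m².
P = εσAT⁴ = 0.9847 × 5.670×10⁻⁸ × 1.309 × (1417)⁴ = 2.946×10⁵ W.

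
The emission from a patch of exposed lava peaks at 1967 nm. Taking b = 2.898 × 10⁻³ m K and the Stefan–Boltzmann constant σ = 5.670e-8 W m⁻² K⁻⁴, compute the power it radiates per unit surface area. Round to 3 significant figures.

Wien's law: T = b/λ_max = 2.898×10⁻³/1.967×10⁻⁶ = 1473.31 K.
Then I = σT⁴ = 5.670×10⁻⁸×(1473.31)⁴ = 2.67×10⁵ W/m².

I ≈ 2.67×10⁵ W/m²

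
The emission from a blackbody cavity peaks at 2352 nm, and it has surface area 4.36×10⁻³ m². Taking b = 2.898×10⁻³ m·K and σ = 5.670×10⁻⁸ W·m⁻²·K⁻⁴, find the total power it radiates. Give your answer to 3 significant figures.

P ≈ 570 W

Wien's law: T = b/λ_max = 2.898×10⁻³/2.352×10⁻⁶ = 1232.14 K.
Area A = 4.36×10⁻³ m².
Then P = σAT⁴ = 5.670×10⁻⁸×4.36×10⁻³×(1232.14)⁴ = 570 W.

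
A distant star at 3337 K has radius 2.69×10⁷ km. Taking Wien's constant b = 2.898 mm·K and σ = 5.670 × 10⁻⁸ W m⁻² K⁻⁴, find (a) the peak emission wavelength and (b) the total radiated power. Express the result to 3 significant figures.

λ_max ≈ 0.868 μm; P ≈ 6.39×10²⁸ W

(a) λ_max = b/T = 2.898×10⁻³/3337 = 8.684×10⁻⁷ m = 0.868 μm.
Surface area A = 4πR² = 4π(2.69×10¹⁰ m)² = 9.09315×10²¹ m².
(b) P = σAT⁴ = 5.670×10⁻⁸×9.09315×10²¹×(3337)⁴ = 6.39×10²⁸ W.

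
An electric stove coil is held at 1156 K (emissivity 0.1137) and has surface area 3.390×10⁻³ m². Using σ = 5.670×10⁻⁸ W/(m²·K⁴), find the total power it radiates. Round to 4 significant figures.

P ≈ 39.03 W

Area A = 3.390×10⁻³ m².
P = εσAT⁴ = 0.1137 × 5.670×10⁻⁸ × 3.390×10⁻³ × (1156)⁴ = 39.03 W.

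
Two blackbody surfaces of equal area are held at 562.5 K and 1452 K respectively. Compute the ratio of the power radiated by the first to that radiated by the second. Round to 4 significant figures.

P₁/P₂ ≈ 0.02252

With equal areas, P₁/P₂ = (T₁/T₂)⁴ = (562.5/1452)⁴ = 0.02252.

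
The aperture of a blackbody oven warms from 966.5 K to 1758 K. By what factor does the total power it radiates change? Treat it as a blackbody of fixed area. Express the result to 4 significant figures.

P₂/P₁ ≈ 10.95

P ∝ T⁴, so P₂/P₁ = (T₂/T₁)⁴ = (1758/966.5)⁴ = (1.81893)⁴ = 10.95.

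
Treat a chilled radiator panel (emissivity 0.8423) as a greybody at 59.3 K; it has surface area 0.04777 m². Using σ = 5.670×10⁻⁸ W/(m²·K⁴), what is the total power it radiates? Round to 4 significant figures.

P ≈ 0.02821 W

Area A = 0.04777 m².
P = εσAT⁴ = 0.8423 × 5.670×10⁻⁸ × 0.04777 × (59.3)⁴ = 0.02821 W.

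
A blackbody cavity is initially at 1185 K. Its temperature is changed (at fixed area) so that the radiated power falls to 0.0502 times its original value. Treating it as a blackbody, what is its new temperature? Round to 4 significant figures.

T₂ ≈ 560.9 K

P ∝ T⁴, so T₂/T₁ = (P₂/P₁)^(1/4) = (0.0502)^(1/4) = 0.473343.
T₂ = 1185 × 0.473343 = 560.9 K.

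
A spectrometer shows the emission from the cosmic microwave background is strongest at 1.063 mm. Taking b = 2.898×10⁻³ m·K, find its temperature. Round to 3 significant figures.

Wien's law gives T = b/λ_max = (2.898×10⁻³ m·K)/(1.063×10⁻³ m) = 2.73 K.

T ≈ 2.73 K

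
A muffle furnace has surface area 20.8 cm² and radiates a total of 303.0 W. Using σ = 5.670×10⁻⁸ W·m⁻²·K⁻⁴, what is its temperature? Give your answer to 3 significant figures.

T ≈ 1.27×10³ K

Area A = 20.8 cm² = 2.08×10⁻³ m².
P = σAT⁴ ⇒ T = (P/(σA))^(1/4) = (303.0/(5.670×10⁻⁸×2.08×10⁻³))^(1/4) = 1.27×10³ K.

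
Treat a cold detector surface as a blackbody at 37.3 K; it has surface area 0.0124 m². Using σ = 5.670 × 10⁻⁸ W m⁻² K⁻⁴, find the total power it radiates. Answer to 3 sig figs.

Area A = 0.0124 m².
P = σAT⁴ = 5.670×10⁻⁸ × 0.0124 × (37.3)⁴ = 1.36×10⁻³ W.

P ≈ 1.36×10⁻³ W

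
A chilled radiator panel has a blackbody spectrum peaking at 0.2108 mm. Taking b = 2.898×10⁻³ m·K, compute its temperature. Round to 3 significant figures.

Wien's law gives T = b/λ_max = (2.898×10⁻³ m·K)/(2.108×10⁻⁴ m) = 13.7 K.

T ≈ 13.7 K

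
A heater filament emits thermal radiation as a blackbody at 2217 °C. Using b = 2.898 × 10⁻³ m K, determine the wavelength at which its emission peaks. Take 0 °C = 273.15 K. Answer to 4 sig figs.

T = 2217 °C + 273.15 = 2490.15 K.
Wien's displacement law: λ_max = b/T = (2.898×10⁻³ m·K)/(2490.15 K) = 1.1638×10⁻⁶ m.
That is 1164 nm, in the infrared range.

λ_max ≈ 1164 nm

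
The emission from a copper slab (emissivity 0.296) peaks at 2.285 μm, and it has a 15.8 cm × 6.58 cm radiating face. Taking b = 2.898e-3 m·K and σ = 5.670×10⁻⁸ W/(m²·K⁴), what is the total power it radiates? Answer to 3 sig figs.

P ≈ 451 W

Wien's law: T = b/λ_max = 2.898×10⁻³/2.285×10⁻⁶ = 1268.27 K.
Area A = 0.158 × 0.0658 = 0.0103964 m².
Then P = εσAT⁴ = 0.296×5.670×10⁻⁸×0.0103964×(1268.27)⁴ = 451 W.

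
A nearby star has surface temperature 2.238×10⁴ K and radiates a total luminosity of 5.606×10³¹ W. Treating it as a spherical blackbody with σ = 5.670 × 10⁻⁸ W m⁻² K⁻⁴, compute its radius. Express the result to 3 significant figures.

L = 4πR²σT⁴ ⇒ R = √(L/(4πσT⁴)).
σT⁴ = 1.42241×10¹⁰ W/m², so R = √(5.606×10³¹/(4π×1.42241×10¹⁰)) = 1.77×10¹⁰ m.

R ≈ 1.77×10¹⁰ m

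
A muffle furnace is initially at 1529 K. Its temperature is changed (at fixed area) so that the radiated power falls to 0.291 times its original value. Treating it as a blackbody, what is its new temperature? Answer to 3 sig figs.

P ∝ T⁴, so T₂/T₁ = (P₂/P₁)^(1/4) = (0.291)^(1/4) = 0.734469.
T₂ = 1529 × 0.734469 = 1.12×10³ K.

T₂ ≈ 1.12×10³ K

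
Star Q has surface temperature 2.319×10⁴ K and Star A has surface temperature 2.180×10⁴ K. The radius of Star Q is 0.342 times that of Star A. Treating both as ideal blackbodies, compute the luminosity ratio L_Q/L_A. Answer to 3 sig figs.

L_Q/L_A ≈ 0.150

L ∝ R²T⁴, so L_Q/L_A = (R_Q/R_A)²(T_Q/T_A)⁴ = (0.342)² × (2.319×10⁴/2.180×10⁴)⁴ = 0.116964 × 1.28049 = 0.150.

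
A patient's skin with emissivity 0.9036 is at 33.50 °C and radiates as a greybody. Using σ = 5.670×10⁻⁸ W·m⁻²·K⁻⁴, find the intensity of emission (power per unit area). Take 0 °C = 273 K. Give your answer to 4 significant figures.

T = 33.50 °C + 273 = 306.50 K.
Stefan–Boltzmann: I = εσT⁴ = 0.9036 × 5.670×10⁻⁸ × (306.50)⁴ = 452.1 W/m².

I ≈ 452.1 W/m²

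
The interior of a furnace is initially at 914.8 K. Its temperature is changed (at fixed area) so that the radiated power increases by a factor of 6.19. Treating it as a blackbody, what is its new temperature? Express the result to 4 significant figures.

T₂ ≈ 1443 K

P ∝ T⁴, so T₂/T₁ = (P₂/P₁)^(1/4) = (6.19)^(1/4) = 1.57733.
T₂ = 914.8 × 1.57733 = 1443 K.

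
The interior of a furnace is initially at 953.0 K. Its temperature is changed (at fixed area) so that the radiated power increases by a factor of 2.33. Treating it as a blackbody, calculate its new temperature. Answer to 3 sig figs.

T₂ ≈ 1.18×10³ K

P ∝ T⁴, so T₂/T₁ = (P₂/P₁)^(1/4) = (2.33)^(1/4) = 1.23549.
T₂ = 953.0 × 1.23549 = 1.18×10³ K.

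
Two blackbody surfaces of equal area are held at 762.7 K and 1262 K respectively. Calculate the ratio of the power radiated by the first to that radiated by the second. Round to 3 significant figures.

P₁/P₂ ≈ 0.133

With equal areas, P₁/P₂ = (T₁/T₂)⁴ = (762.7/1262)⁴ = 0.133.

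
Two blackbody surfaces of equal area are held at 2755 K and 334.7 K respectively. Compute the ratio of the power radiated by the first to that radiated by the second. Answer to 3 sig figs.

P₁/P₂ ≈ 4.59×10³

With equal areas, P₁/P₂ = (T₁/T₂)⁴ = (2755/334.7)⁴ = 4.59×10³.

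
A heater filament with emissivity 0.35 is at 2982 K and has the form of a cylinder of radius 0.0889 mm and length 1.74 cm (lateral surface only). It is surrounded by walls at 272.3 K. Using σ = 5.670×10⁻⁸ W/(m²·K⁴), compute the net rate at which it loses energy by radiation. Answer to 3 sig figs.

Lateral area A = 2πrL = 2π×8.89×10⁻⁵×0.0174 = 9.71921×10⁻⁶ m².
Net radiated power P_net = εσA(T⁴ − T₀⁴) = 0.35×5.670×10⁻⁸×9.71921×10⁻⁶×(2982⁴ − 272.3⁴).
T⁴ − T₀⁴ = 7.90734×10¹³ − 5.49782×10⁹ = 7.90679×10¹³ K⁴, so P_net = 15.3 W.

Net loss ≈ 15.3 W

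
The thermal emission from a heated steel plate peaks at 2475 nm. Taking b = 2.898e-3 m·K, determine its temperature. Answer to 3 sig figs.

T ≈ 1.17×10³ K

Wien's law gives T = b/λ_max = (2.898×10⁻³ m·K)/(2.475×10⁻⁶ m) = 1.17×10³ K.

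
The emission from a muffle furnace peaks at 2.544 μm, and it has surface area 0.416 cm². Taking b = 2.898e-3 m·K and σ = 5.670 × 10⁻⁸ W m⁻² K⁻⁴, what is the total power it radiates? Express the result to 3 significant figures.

P ≈ 3.97 W

Wien's law: T = b/λ_max = 2.898×10⁻³/2.544×10⁻⁶ = 1139.15 K.
Area A = 0.416 cm² = 4.16×10⁻⁵ m².
Then P = σAT⁴ = 5.670×10⁻⁸×4.16×10⁻⁵×(1139.15)⁴ = 3.97 W.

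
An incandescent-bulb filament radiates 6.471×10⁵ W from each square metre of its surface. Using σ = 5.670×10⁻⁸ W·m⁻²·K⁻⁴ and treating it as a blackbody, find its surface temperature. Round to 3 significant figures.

T ≈ 1.84×10³ K

I = σT⁴, so T = (I/σ)^(1/4) = (6.471×10⁵/(5.670×10⁻⁸))^(1/4) = 1.84×10³ K.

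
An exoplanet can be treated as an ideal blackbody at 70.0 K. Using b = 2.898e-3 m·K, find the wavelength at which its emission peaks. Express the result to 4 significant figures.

λ_max ≈ 41.40 μm

Wien's displacement law: λ_max = b/T = (2.898×10⁻³ m·K)/(70.0 K) = 4.1400×10⁻⁵ m.
That is 41.40 μm, in the infrared range.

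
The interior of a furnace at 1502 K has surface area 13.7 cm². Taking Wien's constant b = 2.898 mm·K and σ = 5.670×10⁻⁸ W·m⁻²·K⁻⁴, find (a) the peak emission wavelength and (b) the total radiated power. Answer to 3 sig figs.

λ_max ≈ 1.93 μm; P ≈ 395 W

(a) λ_max = b/T = 2.898×10⁻³/1502 = 1.929×10⁻⁶ m = 1.93 μm.
Area A = 13.7 cm² = 1.37×10⁻³ m².
(b) P = σAT⁴ = 5.670×10⁻⁸×1.37×10⁻³×(1502)⁴ = 395 W.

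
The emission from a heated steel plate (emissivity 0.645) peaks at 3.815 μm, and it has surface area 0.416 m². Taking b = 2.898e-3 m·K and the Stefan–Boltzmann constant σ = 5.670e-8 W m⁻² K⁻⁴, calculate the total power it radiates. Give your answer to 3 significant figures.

P ≈ 5.07×10³ W

Wien's law: T = b/λ_max = 2.898×10⁻³/3.815×10⁻⁶ = 759.633 K.
Area A = 0.416 m².
Then P = εσAT⁴ = 0.645×5.670×10⁻⁸×0.416×(759.633)⁴ = 5.07×10³ W.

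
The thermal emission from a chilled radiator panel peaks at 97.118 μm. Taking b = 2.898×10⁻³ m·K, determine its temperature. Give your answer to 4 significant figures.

Wien's law gives T = b/λ_max = (2.898×10⁻³ m·K)/(9.7118×10⁻⁵ m) = 29.84 K.

T ≈ 29.84 K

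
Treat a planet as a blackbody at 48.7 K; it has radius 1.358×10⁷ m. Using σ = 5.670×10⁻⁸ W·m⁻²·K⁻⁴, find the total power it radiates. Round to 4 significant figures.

P ≈ 7.391×10¹⁴ W

Surface area A = 4πR² = 4π(1.358×10⁷ m)² = 2.31744×10¹⁵ m².
P = σAT⁴ = 5.670×10⁻⁸ × 2.31744×10¹⁵ × (48.7)⁴ = 7.391×10¹⁴ W.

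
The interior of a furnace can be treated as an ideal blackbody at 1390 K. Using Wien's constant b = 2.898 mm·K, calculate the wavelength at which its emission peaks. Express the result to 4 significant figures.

λ_max ≈ 2085 nm

Wien's displacement law: λ_max = b/T = (2.898×10⁻³ m·K)/(1390 K) = 2.0849×10⁻⁶ m.
That is 2085 nm, in the infrared range.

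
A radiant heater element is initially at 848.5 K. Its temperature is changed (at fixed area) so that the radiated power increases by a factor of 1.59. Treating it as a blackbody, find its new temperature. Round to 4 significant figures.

T₂ ≈ 952.8 K

P ∝ T⁴, so T₂/T₁ = (P₂/P₁)^(1/4) = (1.59)^(1/4) = 1.12292.
T₂ = 848.5 × 1.12292 = 952.8 K.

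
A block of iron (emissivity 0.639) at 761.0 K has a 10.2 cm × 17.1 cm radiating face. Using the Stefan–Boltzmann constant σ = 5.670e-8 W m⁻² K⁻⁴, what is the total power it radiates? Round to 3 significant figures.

P ≈ 212 W

Area A = 0.102 × 0.171 = 0.017442 m².
P = εσAT⁴ = 0.639 × 5.670×10⁻⁸ × 0.017442 × (761.0)⁴ = 212 W.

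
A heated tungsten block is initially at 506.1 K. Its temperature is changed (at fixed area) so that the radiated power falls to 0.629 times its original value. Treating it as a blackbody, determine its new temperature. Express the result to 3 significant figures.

P ∝ T⁴, so T₂/T₁ = (P₂/P₁)^(1/4) = (0.629)^(1/4) = 0.890559.
T₂ = 506.1 × 0.890559 = 451 K.

T₂ ≈ 451 K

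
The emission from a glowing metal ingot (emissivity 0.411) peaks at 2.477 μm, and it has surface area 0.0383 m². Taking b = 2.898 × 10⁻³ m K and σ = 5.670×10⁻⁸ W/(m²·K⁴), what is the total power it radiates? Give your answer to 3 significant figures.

Wien's law: T = b/λ_max = 2.898×10⁻³/2.477×10⁻⁶ = 1169.96 K.
Area A = 0.0383 m².
Then P = εσAT⁴ = 0.411×5.670×10⁻⁸×0.0383×(1169.96)⁴ = 1.67×10³ W.

P ≈ 1.67×10³ W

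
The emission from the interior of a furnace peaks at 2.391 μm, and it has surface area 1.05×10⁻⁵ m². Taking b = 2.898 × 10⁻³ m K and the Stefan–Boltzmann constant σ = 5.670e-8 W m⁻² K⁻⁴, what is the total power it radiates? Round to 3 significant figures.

P ≈ 1.28 W

Wien's law: T = b/λ_max = 2.898×10⁻³/2.391×10⁻⁶ = 1212.05 K.
Area A = 1.05×10⁻⁵ m².
Then P = σAT⁴ = 5.670×10⁻⁸×1.05×10⁻⁵×(1212.05)⁴ = 1.28 W.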